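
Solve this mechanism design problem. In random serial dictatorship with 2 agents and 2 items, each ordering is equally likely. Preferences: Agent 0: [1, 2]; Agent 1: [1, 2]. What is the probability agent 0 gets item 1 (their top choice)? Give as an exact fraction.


Step 1: Agent 0 wants item 1
Step 2: There are 2 possible orderings of agents
Step 3: In 1 orderings, agent 0 gets item 1
Step 4: Probability = 1/2

1/2


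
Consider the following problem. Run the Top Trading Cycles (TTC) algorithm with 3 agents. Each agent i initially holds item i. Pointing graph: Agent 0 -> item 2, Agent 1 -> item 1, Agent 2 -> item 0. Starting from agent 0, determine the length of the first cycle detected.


Step 1: Trace the pointer graph from agent 0: 0 -> 2 -> 0
Step 2: A cycle is detected when we revisit agent 0
Step 3: The cycle is: 0 -> 2 -> 0
Step 4: Cycle length = 2

2


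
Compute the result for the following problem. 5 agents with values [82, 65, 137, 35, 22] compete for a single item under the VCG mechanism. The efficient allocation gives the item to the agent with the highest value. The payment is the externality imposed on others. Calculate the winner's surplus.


Step 1: The winner is the agent with the highest value: agent 2 with value 137
Step 2: Values of other agents: [82, 65, 35, 22]
Step 3: VCG payment = max of others' values = 82
Step 4: Surplus = 137 - 82 = 55

55


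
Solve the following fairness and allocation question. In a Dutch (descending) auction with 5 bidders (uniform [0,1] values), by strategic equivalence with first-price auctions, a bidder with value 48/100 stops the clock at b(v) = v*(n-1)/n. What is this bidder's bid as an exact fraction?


Step 1: Dutch auctions are strategically equivalent to first-price auctions
Step 2: The equilibrium bid is b(v) = v*(n-1)/n
Step 3: b = 12/25 * 4/5
Step 4: b = 48/125

48/125


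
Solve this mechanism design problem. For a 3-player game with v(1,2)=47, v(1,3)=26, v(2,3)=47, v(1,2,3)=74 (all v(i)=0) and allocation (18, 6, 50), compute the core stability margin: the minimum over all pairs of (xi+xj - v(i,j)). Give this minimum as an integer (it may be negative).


Step 1: Slack for coalition (1,2): x1+x2 - v12 = 24 - 47 = -23
Step 2: Slack for coalition (1,3): x1+x3 - v13 = 68 - 26 = 42
Step 3: Slack for coalition (2,3): x2+x3 - v23 = 56 - 47 = 9
Step 4: Minimum slack = min(-23, 42, 9) = -23, attained by (1,2); coalition (1,2) can block (slack < 0), so the allocation is not in the core

-23


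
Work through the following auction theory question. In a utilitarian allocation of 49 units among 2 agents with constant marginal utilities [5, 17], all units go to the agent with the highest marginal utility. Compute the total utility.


Step 1: The marginal utilities are [5, 17]
Step 2: The highest marginal utility is 17
Step 3: All 49 units go to that agent
Step 4: Total utility = 17 * 49 = 833

833


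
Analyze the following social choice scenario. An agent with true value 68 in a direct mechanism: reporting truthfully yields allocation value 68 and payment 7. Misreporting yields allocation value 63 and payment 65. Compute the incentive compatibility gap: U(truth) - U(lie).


Step 1: U(truth) = value - payment = 68 - 7 = 61
Step 2: U(lie) = allocation - payment = 63 - 65 = -2
Step 3: IC gap = 61 - (-2) = 63

63


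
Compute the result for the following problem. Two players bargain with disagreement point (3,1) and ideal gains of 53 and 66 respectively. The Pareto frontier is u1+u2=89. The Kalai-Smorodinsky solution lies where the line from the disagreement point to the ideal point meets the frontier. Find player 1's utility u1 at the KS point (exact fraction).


Step 1: At the KS point, (u1-d1)/r1 = (u2-d2)/r2 = t and u1+u2 = 89
Step 2: u1 = d1 + r1*t and u2 = d2 + r2*t, so (d1 + r1*t) + (d2 + r2*t) = 89
Step 3: t = (89 - 3 - 1)/(53 + 66) = 85/119 = 5/7
Step 4: u1 = d1 + r1*t = 3 + 53 * 5/7 = 286/7
Step 5: (Check: u2 = d2 + r2*t = 337/7; u1+u2 = 286/7 + 337/7 = 89, on the frontier.)

286/7


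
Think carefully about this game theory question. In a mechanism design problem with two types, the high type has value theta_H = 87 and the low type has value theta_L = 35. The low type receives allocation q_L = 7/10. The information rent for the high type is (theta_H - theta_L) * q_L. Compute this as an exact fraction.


Step 1: theta_H - theta_L = 87 - 35 = 52
Step 2: Information rent = (theta_H - theta_L) * q_L
Step 3: = 52 * 7/10
Step 4: = 182/5

182/5


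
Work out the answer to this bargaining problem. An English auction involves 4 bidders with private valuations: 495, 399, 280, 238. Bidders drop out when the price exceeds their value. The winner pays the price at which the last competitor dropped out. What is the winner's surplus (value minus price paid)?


Step 1: Identify the highest value: 495
Step 2: Identify the second-highest value: 399
Step 3: The final price = second-highest value = 399
Step 4: Surplus = 495 - 399 = 96

96


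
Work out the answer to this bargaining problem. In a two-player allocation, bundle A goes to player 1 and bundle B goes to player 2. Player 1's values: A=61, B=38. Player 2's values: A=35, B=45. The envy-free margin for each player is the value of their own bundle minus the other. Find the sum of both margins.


Step 1: Player 1's margin = v1(A) - v1(B) = 61 - 38 = 23
Step 2: Player 2's margin = v2(B) - v2(A) = 45 - 35 = 10
Step 3: Total margin = 23 + 10 = 33

33


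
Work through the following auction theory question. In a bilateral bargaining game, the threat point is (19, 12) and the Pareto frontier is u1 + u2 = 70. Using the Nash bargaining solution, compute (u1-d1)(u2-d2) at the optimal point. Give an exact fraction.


Step 1: The Nash solution splits surplus symmetrically above the disagreement point
Step 2: u1 = (total + d1 - d2)/2 = (70 + 19 - 12)/2 = 77/2
Step 3: u2 = (total - d1 + d2)/2 = (70 - 19 + 12)/2 = 63/2
Step 4: Nash product = (77/2 - 19) * (63/2 - 12)
Step 5: = 39/2 * 39/2 = 1521/4

1521/4


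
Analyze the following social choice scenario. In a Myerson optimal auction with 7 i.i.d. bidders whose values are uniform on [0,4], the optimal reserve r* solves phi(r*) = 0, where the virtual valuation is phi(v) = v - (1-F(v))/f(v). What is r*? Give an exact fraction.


Step 1: For U[0,4], F(v) = v/4 and f(v) = 1/4
Step 2: phi(v) = v - (1 - v/4)/(1/4) = v - (4 - v) = 2v - 4
Step 3: Set phi(r*) = 0: 2r* - 4 = 0
Step 4: r* = 4/2 = 2 (the number of bidders n = 7 does not enter)

2


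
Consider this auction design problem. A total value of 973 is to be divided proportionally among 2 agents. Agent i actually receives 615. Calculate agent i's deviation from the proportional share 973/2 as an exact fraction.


Step 1: Proportional share = 973/2
Step 2: Agent's actual allocation = 615
Step 3: Excess = 615 - 973/2 = 257/2

257/2


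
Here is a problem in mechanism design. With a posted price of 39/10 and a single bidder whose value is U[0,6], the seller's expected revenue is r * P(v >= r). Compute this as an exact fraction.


Step 1: Posted price r = 39/10, value support [0,6]
Step 2: P(v >= r) = (6 - 39/10)/6 = 7/20
Step 3: Expected revenue = r * P(v >= r) = 39/10 * 7/20
Step 4: Revenue = 273/200

273/200


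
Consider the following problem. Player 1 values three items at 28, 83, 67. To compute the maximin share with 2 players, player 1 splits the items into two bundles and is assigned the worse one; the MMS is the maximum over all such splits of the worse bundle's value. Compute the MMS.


Step 1: Item values = 28, 83, 67
Step 2: Enumerate all 2-bundle partitions and take the smaller bundle:
  Partition 1: {28} vs {83,67} -> bundles 28, 150; min = 28
  Partition 2: {83} vs {28,67} -> bundles 83, 95; min = 83
  Partition 3: {67} vs {28,83} -> bundles 67, 111; min = 67
Step 3: MMS = max(28, 83, 67) = 83

83


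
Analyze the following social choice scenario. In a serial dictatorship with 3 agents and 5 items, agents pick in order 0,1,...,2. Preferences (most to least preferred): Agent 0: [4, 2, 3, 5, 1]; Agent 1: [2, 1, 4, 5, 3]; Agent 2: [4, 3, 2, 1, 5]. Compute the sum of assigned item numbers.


Step 1: Agent 0 picks item 4
Step 2: Agent 1 picks item 2
Step 3: Agent 2 picks item 3
Step 4: Sum = 4 + 2 + 3 = 9

9


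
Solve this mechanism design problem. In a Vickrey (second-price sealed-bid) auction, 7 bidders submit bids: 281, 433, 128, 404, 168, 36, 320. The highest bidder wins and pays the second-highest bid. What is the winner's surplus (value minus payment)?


Step 1: Sort bids in descending order: 433, 404, 320, 281, 168, 128, 36
Step 2: The winning bid is the highest: 433
Step 3: The payment equals the second-highest bid: 404
Step 4: Surplus = winner's bid - payment = 433 - 404 = 29

29


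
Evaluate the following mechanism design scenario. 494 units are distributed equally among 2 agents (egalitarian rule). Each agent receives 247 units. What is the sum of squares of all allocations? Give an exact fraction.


Step 1: Each agent's share = 494/2 = 247
Step 2: Square of each share = (247)^2 = 61009
Step 3: Sum of squares = 2 * 61009 = 122018

122018


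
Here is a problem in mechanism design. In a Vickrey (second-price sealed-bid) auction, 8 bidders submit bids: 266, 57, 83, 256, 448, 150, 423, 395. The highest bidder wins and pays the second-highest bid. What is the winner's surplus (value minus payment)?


Step 1: Sort bids in descending order: 448, 423, 395, 266, 256, 150, 83, 57
Step 2: The winning bid is the highest: 448
Step 3: The payment equals the second-highest bid: 423
Step 4: Surplus = winner's bid - payment = 448 - 423 = 25

25


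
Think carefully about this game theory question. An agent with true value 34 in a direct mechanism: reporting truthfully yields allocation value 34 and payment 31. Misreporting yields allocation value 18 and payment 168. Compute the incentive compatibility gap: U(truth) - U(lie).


Step 1: U(truth) = value - payment = 34 - 31 = 3
Step 2: U(lie) = allocation - payment = 18 - 168 = -150
Step 3: IC gap = 3 - (-150) = 153

153


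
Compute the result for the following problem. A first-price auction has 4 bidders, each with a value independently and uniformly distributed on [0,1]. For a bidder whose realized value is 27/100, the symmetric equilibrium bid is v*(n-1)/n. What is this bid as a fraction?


Step 1: The symmetric BNE bidding function is b(v) = v * (n-1) / n
Step 2: Substitute v = 27/100 and n = 4
Step 3: b = 27/100 * 3/4
Step 4: b = 81/400

81/400


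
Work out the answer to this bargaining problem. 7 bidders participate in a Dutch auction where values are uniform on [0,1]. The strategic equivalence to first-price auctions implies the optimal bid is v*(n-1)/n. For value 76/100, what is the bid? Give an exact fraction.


Step 1: Dutch auctions are strategically equivalent to first-price auctions
Step 2: The equilibrium bid is b(v) = v*(n-1)/n
Step 3: b = 19/25 * 6/7
Step 4: b = 114/175

114/175


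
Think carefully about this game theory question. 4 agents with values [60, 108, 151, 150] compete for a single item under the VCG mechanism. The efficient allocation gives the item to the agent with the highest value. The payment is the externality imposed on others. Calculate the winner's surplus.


Step 1: The winner is the agent with the highest value: agent 2 with value 151
Step 2: Values of other agents: [60, 108, 150]
Step 3: VCG payment = max of others' values = 150
Step 4: Surplus = 151 - 150 = 1

1


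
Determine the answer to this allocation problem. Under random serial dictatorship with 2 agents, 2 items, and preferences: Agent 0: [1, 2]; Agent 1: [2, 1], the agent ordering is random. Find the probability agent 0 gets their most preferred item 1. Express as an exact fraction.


Step 1: Agent 0 wants item 1
Step 2: There are 2 possible orderings of agents
Step 3: In 2 orderings, agent 0 gets item 1
Step 4: Probability = 2/2 = 1

1


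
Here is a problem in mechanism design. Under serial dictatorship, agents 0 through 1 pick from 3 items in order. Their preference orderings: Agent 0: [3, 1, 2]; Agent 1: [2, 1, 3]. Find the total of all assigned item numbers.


Step 1: Agent 0 picks item 3
Step 2: Agent 1 picks item 2
Step 3: Sum = 3 + 2 = 5

5


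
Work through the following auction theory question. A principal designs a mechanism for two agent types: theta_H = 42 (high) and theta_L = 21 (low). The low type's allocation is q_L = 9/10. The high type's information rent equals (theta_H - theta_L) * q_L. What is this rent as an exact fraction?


Step 1: theta_H - theta_L = 42 - 21 = 21
Step 2: Information rent = (theta_H - theta_L) * q_L
Step 3: = 21 * 9/10
Step 4: = 189/10

189/10


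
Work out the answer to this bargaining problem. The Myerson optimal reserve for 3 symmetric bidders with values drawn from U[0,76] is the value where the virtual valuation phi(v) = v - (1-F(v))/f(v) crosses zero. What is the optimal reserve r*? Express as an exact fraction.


Step 1: For U[0,76], F(v) = v/76 and f(v) = 1/76
Step 2: phi(v) = v - (1 - v/76)/(1/76) = v - (76 - v) = 2v - 76
Step 3: Set phi(r*) = 0: 2r* - 76 = 0
Step 4: r* = 76/2 = 38 (the number of bidders n = 3 does not enter)

38


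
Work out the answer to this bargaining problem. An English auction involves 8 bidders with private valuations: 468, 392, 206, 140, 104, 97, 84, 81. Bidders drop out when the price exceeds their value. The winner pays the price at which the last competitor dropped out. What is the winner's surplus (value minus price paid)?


Step 1: Identify the highest value: 468
Step 2: Identify the second-highest value: 392
Step 3: The final price = second-highest value = 392
Step 4: Surplus = 468 - 392 = 76

76


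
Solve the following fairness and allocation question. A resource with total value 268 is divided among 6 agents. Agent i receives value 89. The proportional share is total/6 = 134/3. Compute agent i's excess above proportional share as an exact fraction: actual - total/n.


Step 1: Proportional share = 268/6 = 134/3
Step 2: Agent's actual allocation = 89
Step 3: Excess = 89 - 134/3 = 133/3

133/3


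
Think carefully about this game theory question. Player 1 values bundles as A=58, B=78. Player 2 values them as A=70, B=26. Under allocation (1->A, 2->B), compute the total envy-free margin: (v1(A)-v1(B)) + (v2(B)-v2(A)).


Step 1: Player 1's margin = v1(A) - v1(B) = 58 - 78 = -20
Step 2: Player 2's margin = v2(B) - v2(A) = 26 - 70 = -44
Step 3: Total margin = -20 + -44 = -64

-64


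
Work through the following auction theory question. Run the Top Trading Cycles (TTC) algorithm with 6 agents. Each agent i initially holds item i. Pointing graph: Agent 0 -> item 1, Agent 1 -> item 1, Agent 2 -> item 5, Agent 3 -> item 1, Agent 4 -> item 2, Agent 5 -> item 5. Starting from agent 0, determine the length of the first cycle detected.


Step 1: Trace the pointer graph from agent 0: 0 -> 1 -> 1
Step 2: A cycle is detected when we revisit agent 1
Step 3: The cycle is: 1 -> 1
Step 4: Cycle length = 1

1


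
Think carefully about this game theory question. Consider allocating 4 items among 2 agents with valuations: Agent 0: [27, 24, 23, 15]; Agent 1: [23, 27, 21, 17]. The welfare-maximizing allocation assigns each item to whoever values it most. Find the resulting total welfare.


Step 1: For each item, find the maximum value among all agents.
Step 2: Item 0 -> Agent 0 (value 27)
Step 3: Item 1 -> Agent 1 (value 27)
Step 4: Item 2 -> Agent 0 (value 23)
Step 5: Item 3 -> Agent 1 (value 17)
Step 6: Total welfare = 27 + 27 + 23 + 17 = 94

94


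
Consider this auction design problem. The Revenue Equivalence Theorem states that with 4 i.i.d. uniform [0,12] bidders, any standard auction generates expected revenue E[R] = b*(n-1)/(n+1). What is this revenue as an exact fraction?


Step 1: By Revenue Equivalence, expected revenue = b*(n-1)/(n+1)
Step 2: Substituting n = 4, b = 12
Step 3: Revenue = 12*(4-1)/(4+1) = 12*3/5
Step 4: Revenue = 36/5

36/5


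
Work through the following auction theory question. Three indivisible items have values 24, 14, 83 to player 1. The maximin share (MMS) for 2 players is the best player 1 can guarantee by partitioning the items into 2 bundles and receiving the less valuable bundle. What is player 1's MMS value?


Step 1: Item values = 24, 14, 83
Step 2: Enumerate all 2-bundle partitions and take the smaller bundle:
  Partition 1: {24} vs {14,83} -> bundles 24, 97; min = 24
  Partition 2: {14} vs {24,83} -> bundles 14, 107; min = 14
  Partition 3: {83} vs {24,14} -> bundles 83, 38; min = 38
Step 3: MMS = max(24, 14, 38) = 38

38


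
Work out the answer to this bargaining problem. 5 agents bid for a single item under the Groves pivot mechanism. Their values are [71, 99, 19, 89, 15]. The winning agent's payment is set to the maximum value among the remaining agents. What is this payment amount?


Step 1: The efficient winner is agent 1 with value 99
Step 2: Other agents' values: [71, 19, 89, 15]
Step 3: Pivot payment = max(others) = 89
Step 4: The winner pays 89

89


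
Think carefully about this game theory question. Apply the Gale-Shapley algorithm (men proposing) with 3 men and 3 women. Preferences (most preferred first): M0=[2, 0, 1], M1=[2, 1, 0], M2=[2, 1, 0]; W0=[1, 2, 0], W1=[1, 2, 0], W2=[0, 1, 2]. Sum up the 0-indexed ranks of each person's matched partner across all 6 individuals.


Step 1: Run Gale-Shapley (men propose, women hold best offer):
  M0 proposes to W2; she accepts
  M1 proposes to W2; rejected
  M1 proposes to W1; she accepts
  M2 proposes to W2; rejected
  M2 proposes to W1; rejected
  M2 proposes to W0; she accepts
Step 2: Final matching: W0-M2, W1-M1, W2-M0
Step 3: 0-indexed ranks (man's rank of his match, then woman's): 2 + 1 + 1 + 0 + 0 + 0
Step 4: Total rank sum = 4

4


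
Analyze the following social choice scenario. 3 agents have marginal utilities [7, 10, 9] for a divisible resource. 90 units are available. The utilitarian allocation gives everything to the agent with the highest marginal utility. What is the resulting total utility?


Step 1: The marginal utilities are [7, 10, 9]
Step 2: The highest marginal utility is 10
Step 3: All 90 units go to that agent
Step 4: Total utility = 10 * 90 = 900

900


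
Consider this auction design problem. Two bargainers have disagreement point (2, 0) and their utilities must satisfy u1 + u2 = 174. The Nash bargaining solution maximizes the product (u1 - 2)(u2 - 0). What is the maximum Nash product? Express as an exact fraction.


Step 1: The Nash solution splits surplus symmetrically above the disagreement point
Step 2: u1 = (total + d1 - d2)/2 = (174 + 2 - 0)/2 = 88
Step 3: u2 = (total - d1 + d2)/2 = (174 - 2 + 0)/2 = 86
Step 4: Nash product = (88 - 2) * (86 - 0)
Step 5: = 86 * 86 = 7396

7396


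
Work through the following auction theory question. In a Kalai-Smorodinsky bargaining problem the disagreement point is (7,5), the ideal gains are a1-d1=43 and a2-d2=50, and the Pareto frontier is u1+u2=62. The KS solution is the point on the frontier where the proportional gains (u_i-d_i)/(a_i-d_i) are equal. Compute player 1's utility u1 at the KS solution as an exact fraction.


Step 1: At the KS point, (u1-d1)/r1 = (u2-d2)/r2 = t and u1+u2 = 62
Step 2: u1 = d1 + r1*t and u2 = d2 + r2*t, so (d1 + r1*t) + (d2 + r2*t) = 62
Step 3: t = (62 - 7 - 5)/(43 + 50) = 50/93
Step 4: u1 = d1 + r1*t = 7 + 43 * 50/93 = 2801/93
Step 5: (Check: u2 = d2 + r2*t = 2965/93; u1+u2 = 2801/93 + 2965/93 = 62, on the frontier.)

2801/93


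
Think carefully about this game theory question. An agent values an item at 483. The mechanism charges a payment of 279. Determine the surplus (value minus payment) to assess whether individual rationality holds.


Step 1: Surplus = value - payment = 483 - 279 = 204
Step 2: IR is satisfied (surplus >= 0)

204


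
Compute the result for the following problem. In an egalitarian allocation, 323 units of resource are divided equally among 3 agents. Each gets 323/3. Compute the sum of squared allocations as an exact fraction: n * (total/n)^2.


Step 1: Each agent's share = 323/3
Step 2: Square of each share = (323/3)^2 = 104329/9
Step 3: Sum of squares = 3 * 104329/9 = 104329/3

104329/3


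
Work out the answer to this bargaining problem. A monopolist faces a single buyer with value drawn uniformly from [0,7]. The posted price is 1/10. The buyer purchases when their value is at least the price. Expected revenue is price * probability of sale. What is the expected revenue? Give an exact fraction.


Step 1: Posted price r = 1/10, value support [0,7]
Step 2: P(v >= r) = (7 - 1/10)/7 = 69/70
Step 3: Expected revenue = r * P(v >= r) = 1/10 * 69/70
Step 4: Revenue = 69/700

69/700


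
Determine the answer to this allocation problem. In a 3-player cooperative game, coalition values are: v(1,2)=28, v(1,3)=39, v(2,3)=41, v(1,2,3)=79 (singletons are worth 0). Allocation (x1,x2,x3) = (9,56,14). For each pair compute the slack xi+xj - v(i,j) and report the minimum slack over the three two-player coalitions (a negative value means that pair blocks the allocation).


Step 1: Slack for coalition (1,2): x1+x2 - v12 = 65 - 28 = 37
Step 2: Slack for coalition (1,3): x1+x3 - v13 = 23 - 39 = -16
Step 3: Slack for coalition (2,3): x2+x3 - v23 = 70 - 41 = 29
Step 4: Minimum slack = min(37, -16, 29) = -16, attained by (1,3); coalition (1,3) can block (slack < 0), so the allocation is not in the core

-16


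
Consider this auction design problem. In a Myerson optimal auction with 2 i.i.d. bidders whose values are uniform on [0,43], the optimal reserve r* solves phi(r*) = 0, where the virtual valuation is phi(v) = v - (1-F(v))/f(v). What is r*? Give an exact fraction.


Step 1: For U[0,43], F(v) = v/43 and f(v) = 1/43
Step 2: phi(v) = v - (1 - v/43)/(1/43) = v - (43 - v) = 2v - 43
Step 3: Set phi(r*) = 0: 2r* - 43 = 0
Step 4: r* = 43/2 (the number of bidders n = 2 does not enter)

43/2


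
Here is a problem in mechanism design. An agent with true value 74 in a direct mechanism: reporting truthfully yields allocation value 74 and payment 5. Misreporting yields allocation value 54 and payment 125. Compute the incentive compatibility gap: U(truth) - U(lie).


Step 1: U(truth) = value - payment = 74 - 5 = 69
Step 2: U(lie) = allocation - payment = 54 - 125 = -71
Step 3: IC gap = 69 - (-71) = 140

140


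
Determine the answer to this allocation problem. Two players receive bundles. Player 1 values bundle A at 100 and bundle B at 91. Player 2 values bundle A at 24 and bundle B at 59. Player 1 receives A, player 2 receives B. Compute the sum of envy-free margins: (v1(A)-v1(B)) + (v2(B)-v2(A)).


Step 1: Player 1's margin = v1(A) - v1(B) = 100 - 91 = 9
Step 2: Player 2's margin = v2(B) - v2(A) = 59 - 24 = 35
Step 3: Total margin = 9 + 35 = 44

44


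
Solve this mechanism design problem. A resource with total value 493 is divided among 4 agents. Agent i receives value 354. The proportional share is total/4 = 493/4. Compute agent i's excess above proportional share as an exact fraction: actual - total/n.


Step 1: Proportional share = 493/4
Step 2: Agent's actual allocation = 354
Step 3: Excess = 354 - 493/4 = 923/4

923/4


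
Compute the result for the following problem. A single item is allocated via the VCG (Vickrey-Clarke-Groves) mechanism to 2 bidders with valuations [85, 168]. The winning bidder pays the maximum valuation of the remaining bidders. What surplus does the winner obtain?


Step 1: The winner is the agent with the highest value: agent 1 with value 168
Step 2: Values of other agents: [85]
Step 3: VCG payment = max of others' values = 85
Step 4: Surplus = 168 - 85 = 83

83


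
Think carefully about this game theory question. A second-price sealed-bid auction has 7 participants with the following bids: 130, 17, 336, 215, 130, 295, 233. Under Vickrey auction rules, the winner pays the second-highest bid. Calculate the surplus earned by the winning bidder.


Step 1: Sort bids in descending order: 336, 295, 233, 215, 130, 130, 17
Step 2: The winning bid is the highest: 336
Step 3: The payment equals the second-highest bid: 295
Step 4: Surplus = winner's bid - payment = 336 - 295 = 41

41


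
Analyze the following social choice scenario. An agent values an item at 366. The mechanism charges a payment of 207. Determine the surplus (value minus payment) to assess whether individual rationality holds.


Step 1: Surplus = value - payment = 366 - 207 = 159
Step 2: IR is satisfied (surplus >= 0)

159


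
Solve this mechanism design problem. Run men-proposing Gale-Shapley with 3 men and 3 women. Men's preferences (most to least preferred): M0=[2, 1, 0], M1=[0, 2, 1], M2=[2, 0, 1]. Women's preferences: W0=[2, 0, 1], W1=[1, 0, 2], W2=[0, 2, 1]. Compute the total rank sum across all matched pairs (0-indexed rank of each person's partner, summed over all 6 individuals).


Step 1: Run Gale-Shapley (men propose, women hold best offer):
  M0 proposes to W2; she accepts
  M1 proposes to W0; she accepts
  M2 proposes to W2; rejected
  M2 proposes to W0; she switches from M1
  M1 proposes to W2; rejected
  M1 proposes to W1; she accepts
Step 2: Final matching: W0-M2, W1-M1, W2-M0
Step 3: 0-indexed ranks (man's rank of his match, then woman's): 1 + 0 + 2 + 0 + 0 + 0
Step 4: Total rank sum = 3

3


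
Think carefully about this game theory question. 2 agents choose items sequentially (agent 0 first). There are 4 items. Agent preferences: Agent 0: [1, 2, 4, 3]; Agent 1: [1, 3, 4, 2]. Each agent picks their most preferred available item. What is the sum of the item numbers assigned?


Step 1: Agent 0 picks item 1
Step 2: Agent 1 picks item 3
Step 3: Sum = 1 + 3 = 4

4


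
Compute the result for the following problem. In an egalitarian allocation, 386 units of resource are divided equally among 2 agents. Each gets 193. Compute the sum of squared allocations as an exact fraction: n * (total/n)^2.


Step 1: Each agent's share = 386/2 = 193
Step 2: Square of each share = (193)^2 = 37249
Step 3: Sum of squares = 2 * 37249 = 74498

74498


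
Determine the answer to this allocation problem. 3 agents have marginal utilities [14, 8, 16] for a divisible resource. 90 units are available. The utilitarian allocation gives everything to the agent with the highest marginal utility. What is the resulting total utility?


Step 1: The marginal utilities are [14, 8, 16]
Step 2: The highest marginal utility is 16
Step 3: All 90 units go to that agent
Step 4: Total utility = 16 * 90 = 1440

1440


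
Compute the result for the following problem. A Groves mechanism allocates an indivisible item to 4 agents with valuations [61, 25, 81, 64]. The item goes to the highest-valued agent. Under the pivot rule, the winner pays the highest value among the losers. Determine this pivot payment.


Step 1: The efficient winner is agent 2 with value 81
Step 2: Other agents' values: [61, 25, 64]
Step 3: Pivot payment = max(others) = 64
Step 4: The winner pays 64

64


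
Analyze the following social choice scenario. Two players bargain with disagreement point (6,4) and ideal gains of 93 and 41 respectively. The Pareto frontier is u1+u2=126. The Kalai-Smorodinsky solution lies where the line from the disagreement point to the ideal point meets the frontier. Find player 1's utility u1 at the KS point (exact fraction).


Step 1: At the KS point, (u1-d1)/r1 = (u2-d2)/r2 = t and u1+u2 = 126
Step 2: u1 = d1 + r1*t and u2 = d2 + r2*t, so (d1 + r1*t) + (d2 + r2*t) = 126
Step 3: t = (126 - 6 - 4)/(93 + 41) = 116/134 = 58/67
Step 4: u1 = d1 + r1*t = 6 + 93 * 58/67 = 5796/67
Step 5: (Check: u2 = d2 + r2*t = 2646/67; u1+u2 = 5796/67 + 2646/67 = 126, on the frontier.)

5796/67


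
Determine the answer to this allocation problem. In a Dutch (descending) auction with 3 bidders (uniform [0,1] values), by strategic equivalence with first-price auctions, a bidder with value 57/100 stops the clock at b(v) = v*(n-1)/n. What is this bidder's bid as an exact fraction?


Step 1: Dutch auctions are strategically equivalent to first-price auctions
Step 2: The equilibrium bid is b(v) = v*(n-1)/n
Step 3: b = 57/100 * 2/3
Step 4: b = 19/50

19/50


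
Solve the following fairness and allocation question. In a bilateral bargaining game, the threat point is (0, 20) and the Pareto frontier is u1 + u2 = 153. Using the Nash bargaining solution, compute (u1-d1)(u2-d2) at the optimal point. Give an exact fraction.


Step 1: The Nash solution splits surplus symmetrically above the disagreement point
Step 2: u1 = (total + d1 - d2)/2 = (153 + 0 - 20)/2 = 133/2
Step 3: u2 = (total - d1 + d2)/2 = (153 - 0 + 20)/2 = 173/2
Step 4: Nash product = (133/2 - 0) * (173/2 - 20)
Step 5: = 133/2 * 133/2 = 17689/4

17689/4


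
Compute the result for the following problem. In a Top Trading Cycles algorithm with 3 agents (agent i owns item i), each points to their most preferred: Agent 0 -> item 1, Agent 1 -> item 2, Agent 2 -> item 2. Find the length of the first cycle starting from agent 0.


Step 1: Trace the pointer graph from agent 0: 0 -> 1 -> 2 -> 2
Step 2: A cycle is detected when we revisit agent 2
Step 3: The cycle is: 2 -> 2
Step 4: Cycle length = 1

1


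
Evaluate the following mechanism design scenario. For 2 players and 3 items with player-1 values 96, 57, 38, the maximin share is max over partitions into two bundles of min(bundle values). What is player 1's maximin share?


Step 1: Item values = 96, 57, 38
Step 2: Enumerate all 2-bundle partitions and take the smaller bundle:
  Partition 1: {96} vs {57,38} -> bundles 96, 95; min = 95
  Partition 2: {57} vs {96,38} -> bundles 57, 134; min = 57
  Partition 3: {38} vs {96,57} -> bundles 38, 153; min = 38
Step 3: MMS = max(95, 57, 38) = 95

95


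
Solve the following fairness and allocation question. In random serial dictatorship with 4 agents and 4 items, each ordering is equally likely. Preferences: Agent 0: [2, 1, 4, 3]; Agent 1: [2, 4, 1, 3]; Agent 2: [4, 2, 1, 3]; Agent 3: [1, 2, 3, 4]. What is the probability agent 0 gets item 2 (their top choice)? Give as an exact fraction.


Step 1: Agent 0 wants item 2
Step 2: There are 24 possible orderings of agents
Step 3: In 12 orderings, agent 0 gets item 2
Step 4: Probability = 12/24 = 1/2

1/2


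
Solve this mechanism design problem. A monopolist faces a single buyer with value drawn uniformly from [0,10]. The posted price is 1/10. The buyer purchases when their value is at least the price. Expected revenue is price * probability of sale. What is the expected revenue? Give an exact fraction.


Step 1: Posted price r = 1/10, value support [0,10]
Step 2: P(v >= r) = (10 - 1/10)/10 = 99/100
Step 3: Expected revenue = r * P(v >= r) = 1/10 * 99/100
Step 4: Revenue = 99/1000

99/1000


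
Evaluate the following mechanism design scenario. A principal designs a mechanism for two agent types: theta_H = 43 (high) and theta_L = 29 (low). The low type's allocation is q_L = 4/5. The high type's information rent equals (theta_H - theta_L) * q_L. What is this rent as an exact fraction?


Step 1: theta_H - theta_L = 43 - 29 = 14
Step 2: Information rent = (theta_H - theta_L) * q_L
Step 3: = 14 * 4/5
Step 4: = 56/5

56/5


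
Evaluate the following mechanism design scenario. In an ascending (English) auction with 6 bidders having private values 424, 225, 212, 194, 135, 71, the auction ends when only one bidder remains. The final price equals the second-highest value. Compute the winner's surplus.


Step 1: Identify the highest value: 424
Step 2: Identify the second-highest value: 225
Step 3: The final price = second-highest value = 225
Step 4: Surplus = 424 - 225 = 199

199


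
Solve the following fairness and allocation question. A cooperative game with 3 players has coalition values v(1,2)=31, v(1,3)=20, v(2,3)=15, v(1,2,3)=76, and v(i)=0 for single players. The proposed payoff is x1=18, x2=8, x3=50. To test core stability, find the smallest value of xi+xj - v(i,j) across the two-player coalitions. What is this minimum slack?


Step 1: Slack for coalition (1,2): x1+x2 - v12 = 26 - 31 = -5
Step 2: Slack for coalition (1,3): x1+x3 - v13 = 68 - 20 = 48
Step 3: Slack for coalition (2,3): x2+x3 - v23 = 58 - 15 = 43
Step 4: Minimum slack = min(-5, 48, 43) = -5, attained by (1,2); coalition (1,2) can block (slack < 0), so the allocation is not in the core

-5


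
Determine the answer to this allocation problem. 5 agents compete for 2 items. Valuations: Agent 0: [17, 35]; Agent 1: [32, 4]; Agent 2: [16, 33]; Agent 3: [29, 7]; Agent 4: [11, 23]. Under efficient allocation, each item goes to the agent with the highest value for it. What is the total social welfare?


Step 1: For each item, find the maximum value among all agents.
Step 2: Item 0 -> Agent 1 (value 32)
Step 3: Item 1 -> Agent 0 (value 35)
Step 4: Total welfare = 32 + 35 = 67

67


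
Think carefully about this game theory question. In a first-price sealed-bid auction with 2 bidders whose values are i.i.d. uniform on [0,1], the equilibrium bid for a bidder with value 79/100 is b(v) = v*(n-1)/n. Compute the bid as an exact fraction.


Step 1: The symmetric BNE bidding function is b(v) = v * (n-1) / n
Step 2: Substitute v = 79/100 and n = 2
Step 3: b = 79/100 * 1/2
Step 4: b = 79/200

79/200


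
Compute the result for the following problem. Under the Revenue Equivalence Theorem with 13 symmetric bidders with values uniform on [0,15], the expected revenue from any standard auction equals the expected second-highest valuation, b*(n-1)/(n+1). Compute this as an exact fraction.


Step 1: By Revenue Equivalence, expected revenue = b*(n-1)/(n+1)
Step 2: Substituting n = 13, b = 15
Step 3: Revenue = 15*(13-1)/(13+1) = 15*12/14
Step 4: Revenue = 180/14 = 90/7

90/7


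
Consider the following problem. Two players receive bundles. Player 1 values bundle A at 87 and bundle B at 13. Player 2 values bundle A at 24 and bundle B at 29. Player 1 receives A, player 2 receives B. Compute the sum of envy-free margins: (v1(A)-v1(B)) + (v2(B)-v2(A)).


Step 1: Player 1's margin = v1(A) - v1(B) = 87 - 13 = 74
Step 2: Player 2's margin = v2(B) - v2(A) = 29 - 24 = 5
Step 3: Total margin = 74 + 5 = 79

79


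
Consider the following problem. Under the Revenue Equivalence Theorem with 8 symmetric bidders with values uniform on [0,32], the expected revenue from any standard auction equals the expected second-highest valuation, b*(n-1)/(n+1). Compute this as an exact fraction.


Step 1: By Revenue Equivalence, expected revenue = b*(n-1)/(n+1)
Step 2: Substituting n = 8, b = 32
Step 3: Revenue = 32*(8-1)/(8+1) = 32*7/9
Step 4: Revenue = 224/9

224/9


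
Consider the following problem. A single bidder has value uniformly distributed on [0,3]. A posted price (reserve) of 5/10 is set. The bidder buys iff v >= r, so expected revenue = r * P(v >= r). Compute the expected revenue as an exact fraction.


Step 1: Posted price r = 1/2, value support [0,3]
Step 2: P(v >= r) = (3 - 1/2)/3 = 5/6
Step 3: Expected revenue = r * P(v >= r) = 1/2 * 5/6
Step 4: Revenue = 5/12

5/12


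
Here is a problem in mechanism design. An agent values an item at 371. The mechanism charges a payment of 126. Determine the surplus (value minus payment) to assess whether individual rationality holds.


Step 1: Surplus = value - payment = 371 - 126 = 245
Step 2: IR is satisfied (surplus >= 0)

245


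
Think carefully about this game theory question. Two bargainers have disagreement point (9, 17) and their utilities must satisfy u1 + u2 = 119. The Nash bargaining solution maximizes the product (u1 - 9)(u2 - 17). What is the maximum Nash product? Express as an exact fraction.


Step 1: The Nash solution splits surplus symmetrically above the disagreement point
Step 2: u1 = (total + d1 - d2)/2 = (119 + 9 - 17)/2 = 111/2
Step 3: u2 = (total - d1 + d2)/2 = (119 - 9 + 17)/2 = 127/2
Step 4: Nash product = (111/2 - 9) * (127/2 - 17)
Step 5: = 93/2 * 93/2 = 8649/4

8649/4


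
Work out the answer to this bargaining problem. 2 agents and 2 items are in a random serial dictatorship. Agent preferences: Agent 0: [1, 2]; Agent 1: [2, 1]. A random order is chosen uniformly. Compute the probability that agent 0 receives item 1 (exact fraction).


Step 1: Agent 0 wants item 1
Step 2: There are 2 possible orderings of agents
Step 3: In 2 orderings, agent 0 gets item 1
Step 4: Probability = 2/2 = 1

1


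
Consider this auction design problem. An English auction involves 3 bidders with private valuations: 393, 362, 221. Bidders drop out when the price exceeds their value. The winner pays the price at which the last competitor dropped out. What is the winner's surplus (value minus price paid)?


Step 1: Identify the highest value: 393
Step 2: Identify the second-highest value: 362
Step 3: The final price = second-highest value = 362
Step 4: Surplus = 393 - 362 = 31

31


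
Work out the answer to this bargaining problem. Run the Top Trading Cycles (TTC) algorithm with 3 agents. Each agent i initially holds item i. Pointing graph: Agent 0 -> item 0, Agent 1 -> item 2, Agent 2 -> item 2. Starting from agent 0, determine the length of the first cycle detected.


Step 1: Trace the pointer graph from agent 0: 0 -> 0
Step 2: A cycle is detected when we revisit agent 0
Step 3: The cycle is: 0 -> 0
Step 4: Cycle length = 1

1


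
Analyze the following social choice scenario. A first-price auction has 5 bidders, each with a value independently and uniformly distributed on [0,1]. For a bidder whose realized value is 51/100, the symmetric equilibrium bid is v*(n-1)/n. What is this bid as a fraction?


Step 1: The symmetric BNE bidding function is b(v) = v * (n-1) / n
Step 2: Substitute v = 51/100 and n = 5
Step 3: b = 51/100 * 4/5
Step 4: b = 51/125

51/125


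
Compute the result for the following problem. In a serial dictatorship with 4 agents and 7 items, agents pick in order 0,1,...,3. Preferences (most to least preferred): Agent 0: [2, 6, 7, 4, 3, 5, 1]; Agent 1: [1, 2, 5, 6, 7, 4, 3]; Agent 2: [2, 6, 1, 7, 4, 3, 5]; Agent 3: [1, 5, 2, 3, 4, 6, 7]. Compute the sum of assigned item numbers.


Step 1: Agent 0 picks item 2
Step 2: Agent 1 picks item 1
Step 3: Agent 2 picks item 6
Step 4: Agent 3 picks item 5
Step 5: Sum = 2 + 1 + 6 + 5 = 14

14


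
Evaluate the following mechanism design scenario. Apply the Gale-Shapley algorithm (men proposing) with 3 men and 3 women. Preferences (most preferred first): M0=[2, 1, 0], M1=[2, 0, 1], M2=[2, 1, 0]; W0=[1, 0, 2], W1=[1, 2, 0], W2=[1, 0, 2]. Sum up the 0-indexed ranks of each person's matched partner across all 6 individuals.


Step 1: Run Gale-Shapley (men propose, women hold best offer):
  M0 proposes to W2; she accepts
  M1 proposes to W2; she switches from M0
  M2 proposes to W2; rejected
  M2 proposes to W1; she accepts
  M0 proposes to W1; rejected
  M0 proposes to W0; she accepts
Step 2: Final matching: W0-M0, W1-M2, W2-M1
Step 3: 0-indexed ranks (man's rank of his match, then woman's): 2 + 1 + 1 + 1 + 0 + 0
Step 4: Total rank sum = 5

5


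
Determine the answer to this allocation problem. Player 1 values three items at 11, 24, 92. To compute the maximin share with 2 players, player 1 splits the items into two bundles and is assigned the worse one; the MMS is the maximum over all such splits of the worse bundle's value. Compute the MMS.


Step 1: Item values = 11, 24, 92
Step 2: Enumerate all 2-bundle partitions and take the smaller bundle:
  Partition 1: {11} vs {24,92} -> bundles 11, 116; min = 11
  Partition 2: {24} vs {11,92} -> bundles 24, 103; min = 24
  Partition 3: {92} vs {11,24} -> bundles 92, 35; min = 35
Step 3: MMS = max(11, 24, 35) = 35

35


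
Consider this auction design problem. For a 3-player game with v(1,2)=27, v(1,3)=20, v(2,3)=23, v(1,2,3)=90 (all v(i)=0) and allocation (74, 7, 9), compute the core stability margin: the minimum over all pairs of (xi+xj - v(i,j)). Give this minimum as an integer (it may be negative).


Step 1: Slack for coalition (1,2): x1+x2 - v12 = 81 - 27 = 54
Step 2: Slack for coalition (1,3): x1+x3 - v13 = 83 - 20 = 63
Step 3: Slack for coalition (2,3): x2+x3 - v23 = 16 - 23 = -7
Step 4: Minimum slack = min(54, 63, -7) = -7, attained by (2,3); coalition (2,3) can block (slack < 0), so the allocation is not in the core

-7
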